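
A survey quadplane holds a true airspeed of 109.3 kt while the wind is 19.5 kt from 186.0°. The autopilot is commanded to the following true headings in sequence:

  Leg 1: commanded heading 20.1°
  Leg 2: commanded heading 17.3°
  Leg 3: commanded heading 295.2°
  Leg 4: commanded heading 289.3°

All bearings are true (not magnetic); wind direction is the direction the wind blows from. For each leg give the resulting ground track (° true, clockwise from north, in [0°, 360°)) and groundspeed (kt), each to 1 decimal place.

Leg 1: heading 20.1°; drift -2.1° → track 18.0°, groundspeed 128.3 kt
Leg 2: heading 17.3°; drift -1.7° → track 15.6°, groundspeed 128.5 kt
Leg 3: heading 295.2°; drift +9.0° → track 304.2°, groundspeed 117.2 kt
Leg 4: heading 289.3°; drift +9.5° → track 298.8°, groundspeed 115.4 kt

Leg 1: track=18.0°, groundspeed=128.3 kt
Leg 2: track=15.6°, groundspeed=128.5 kt
Leg 3: track=304.2°, groundspeed=117.2 kt
Leg 4: track=298.8°, groundspeed=115.4 kt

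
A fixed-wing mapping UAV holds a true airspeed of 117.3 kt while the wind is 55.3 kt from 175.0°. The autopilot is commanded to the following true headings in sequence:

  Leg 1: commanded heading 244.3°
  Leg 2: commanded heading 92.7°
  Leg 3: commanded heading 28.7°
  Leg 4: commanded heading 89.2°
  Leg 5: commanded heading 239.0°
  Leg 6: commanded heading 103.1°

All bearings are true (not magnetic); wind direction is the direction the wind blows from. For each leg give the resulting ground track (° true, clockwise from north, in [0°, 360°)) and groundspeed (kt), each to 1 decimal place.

Leg 1: heading 244.3°; drift +27.9° → track 272.2°, groundspeed 110.6 kt
Leg 2: heading 92.7°; drift -26.5° → track 66.2°, groundspeed 122.8 kt
Leg 3: heading 28.7°; drift -10.6° → track 18.1°, groundspeed 166.2 kt
Leg 4: heading 89.2°; drift -26.0° → track 63.2°, groundspeed 126.0 kt
Leg 5: heading 239.0°; drift +28.1° → track 267.1°, groundspeed 105.5 kt
Leg 6: heading 103.1°; drift -27.7° → track 75.4°, groundspeed 113.1 kt

Leg 1: track=272.2°, groundspeed=110.6 kt
Leg 2: track=66.2°, groundspeed=122.8 kt
Leg 3: track=18.1°, groundspeed=166.2 kt
Leg 4: track=63.2°, groundspeed=126.0 kt
Leg 5: track=267.1°, groundspeed=105.5 kt
Leg 6: track=75.4°, groundspeed=113.1 kt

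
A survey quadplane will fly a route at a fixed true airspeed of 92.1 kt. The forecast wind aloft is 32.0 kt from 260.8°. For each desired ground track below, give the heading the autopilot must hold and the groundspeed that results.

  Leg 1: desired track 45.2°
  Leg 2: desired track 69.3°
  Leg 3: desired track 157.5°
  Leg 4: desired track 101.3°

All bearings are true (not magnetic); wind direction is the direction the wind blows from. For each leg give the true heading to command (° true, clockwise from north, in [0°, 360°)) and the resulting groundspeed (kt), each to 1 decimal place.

Leg 1: desired track 45.2°; wind correction -11.7° → command heading 33.5°, groundspeed 116.2 kt
Leg 2: desired track 69.3°; wind correction -4.0° → command heading 65.3°, groundspeed 123.2 kt
Leg 3: desired track 157.5°; wind correction +19.8° → command heading 177.3°, groundspeed 94.0 kt
Leg 4: desired track 101.3°; wind correction +7.0° → command heading 108.3°, groundspeed 121.4 kt

Leg 1: heading=33.5°, groundspeed=116.2 kt
Leg 2: heading=65.3°, groundspeed=123.2 kt
Leg 3: heading=177.3°, groundspeed=94.0 kt
Leg 4: heading=108.3°, groundspeed=121.4 kt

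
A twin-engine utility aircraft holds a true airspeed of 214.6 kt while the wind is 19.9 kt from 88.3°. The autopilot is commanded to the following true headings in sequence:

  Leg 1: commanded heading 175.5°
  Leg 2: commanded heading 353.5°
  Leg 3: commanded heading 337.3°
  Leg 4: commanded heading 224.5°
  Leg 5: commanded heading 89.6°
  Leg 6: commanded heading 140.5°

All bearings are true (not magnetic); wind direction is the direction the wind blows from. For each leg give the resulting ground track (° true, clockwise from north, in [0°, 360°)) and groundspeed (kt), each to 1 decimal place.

Leg 1: track=180.8°, groundspeed=214.6 kt
Leg 2: track=348.3°, groundspeed=217.2 kt
Leg 3: track=332.5°, groundspeed=222.5 kt
Leg 4: track=227.9°, groundspeed=229.4 kt
Leg 5: track=89.7°, groundspeed=194.7 kt
Leg 6: track=144.9°, groundspeed=203.0 kt

Leg 1: heading 175.5°; drift +5.3° → track 180.8°, groundspeed 214.6 kt
Leg 2: heading 353.5°; drift -5.2° → track 348.3°, groundspeed 217.2 kt
Leg 3: heading 337.3°; drift -4.8° → track 332.5°, groundspeed 222.5 kt
Leg 4: heading 224.5°; drift +3.4° → track 227.9°, groundspeed 229.4 kt
Leg 5: heading 89.6°; drift +0.1° → track 89.7°, groundspeed 194.7 kt
Leg 6: heading 140.5°; drift +4.4° → track 144.9°, groundspeed 203.0 kt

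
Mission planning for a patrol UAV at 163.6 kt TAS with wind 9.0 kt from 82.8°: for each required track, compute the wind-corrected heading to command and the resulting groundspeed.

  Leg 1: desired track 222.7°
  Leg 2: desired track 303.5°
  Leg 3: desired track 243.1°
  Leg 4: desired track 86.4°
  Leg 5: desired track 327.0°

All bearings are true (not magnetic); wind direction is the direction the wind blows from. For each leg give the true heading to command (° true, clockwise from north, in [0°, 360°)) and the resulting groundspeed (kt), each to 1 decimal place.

Leg 1: heading=220.7°, groundspeed=170.4 kt
Leg 2: heading=305.6°, groundspeed=170.3 kt
Leg 3: heading=242.0°, groundspeed=172.0 kt
Leg 4: heading=86.2°, groundspeed=154.6 kt
Leg 5: heading=329.8°, groundspeed=167.3 kt

Leg 1: desired track 222.7°; wind correction -2.0° → command heading 220.7°, groundspeed 170.4 kt
Leg 2: desired track 303.5°; wind correction +2.1° → command heading 305.6°, groundspeed 170.3 kt
Leg 3: desired track 243.1°; wind correction -1.1° → command heading 242.0°, groundspeed 172.0 kt
Leg 4: desired track 86.4°; wind correction -0.2° → command heading 86.2°, groundspeed 154.6 kt
Leg 5: desired track 327.0°; wind correction +2.8° → command heading 329.8°, groundspeed 167.3 kt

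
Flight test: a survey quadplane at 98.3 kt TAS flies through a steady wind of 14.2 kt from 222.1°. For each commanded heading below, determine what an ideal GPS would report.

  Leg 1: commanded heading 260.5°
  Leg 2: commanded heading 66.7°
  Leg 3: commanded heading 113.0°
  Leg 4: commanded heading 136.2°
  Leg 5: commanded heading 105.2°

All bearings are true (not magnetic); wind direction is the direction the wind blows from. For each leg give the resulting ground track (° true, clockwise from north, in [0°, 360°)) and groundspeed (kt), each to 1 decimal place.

Leg 1: heading 260.5°; drift +5.8° → track 266.3°, groundspeed 87.6 kt
Leg 2: heading 66.7°; drift -3.0° → track 63.7°, groundspeed 111.4 kt
Leg 3: heading 113.0°; drift -7.4° → track 105.6°, groundspeed 103.8 kt
Leg 4: heading 136.2°; drift -8.3° → track 127.9°, groundspeed 98.3 kt
Leg 5: heading 105.2°; drift -6.9° → track 98.3°, groundspeed 105.5 kt

Leg 1: track=266.3°, groundspeed=87.6 kt
Leg 2: track=63.7°, groundspeed=111.4 kt
Leg 3: track=105.6°, groundspeed=103.8 kt
Leg 4: track=127.9°, groundspeed=98.3 kt
Leg 5: track=98.3°, groundspeed=105.5 kt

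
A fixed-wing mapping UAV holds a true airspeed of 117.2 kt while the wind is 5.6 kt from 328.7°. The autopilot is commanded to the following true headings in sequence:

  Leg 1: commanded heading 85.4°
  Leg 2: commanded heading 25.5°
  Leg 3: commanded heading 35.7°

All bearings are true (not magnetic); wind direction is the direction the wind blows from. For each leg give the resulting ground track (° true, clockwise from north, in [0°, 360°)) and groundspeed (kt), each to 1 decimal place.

Leg 1: track=87.8°, groundspeed=119.8 kt
Leg 2: track=27.9°, groundspeed=114.2 kt
Leg 3: track=38.3°, groundspeed=115.1 kt

Leg 1: heading 85.4°; drift +2.4° → track 87.8°, groundspeed 119.8 kt
Leg 2: heading 25.5°; drift +2.4° → track 27.9°, groundspeed 114.2 kt
Leg 3: heading 35.7°; drift +2.6° → track 38.3°, groundspeed 115.1 kt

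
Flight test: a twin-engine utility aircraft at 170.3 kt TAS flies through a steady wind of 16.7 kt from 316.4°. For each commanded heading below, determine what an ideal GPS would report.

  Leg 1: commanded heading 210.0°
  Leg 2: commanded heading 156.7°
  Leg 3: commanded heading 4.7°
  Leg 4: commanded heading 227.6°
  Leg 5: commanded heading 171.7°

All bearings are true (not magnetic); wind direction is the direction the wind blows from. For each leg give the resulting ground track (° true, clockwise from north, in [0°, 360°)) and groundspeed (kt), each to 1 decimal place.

Leg 1: track=204.8°, groundspeed=175.7 kt
Leg 2: track=154.9°, groundspeed=186.1 kt
Leg 3: track=9.2°, groundspeed=159.7 kt
Leg 4: track=222.0°, groundspeed=170.8 kt
Leg 5: track=168.7°, groundspeed=184.2 kt

Leg 1: heading 210.0°; drift -5.2° → track 204.8°, groundspeed 175.7 kt
Leg 2: heading 156.7°; drift -1.8° → track 154.9°, groundspeed 186.1 kt
Leg 3: heading 4.7°; drift +4.5° → track 9.2°, groundspeed 159.7 kt
Leg 4: heading 227.6°; drift -5.6° → track 222.0°, groundspeed 170.8 kt
Leg 5: heading 171.7°; drift -3.0° → track 168.7°, groundspeed 184.2 kt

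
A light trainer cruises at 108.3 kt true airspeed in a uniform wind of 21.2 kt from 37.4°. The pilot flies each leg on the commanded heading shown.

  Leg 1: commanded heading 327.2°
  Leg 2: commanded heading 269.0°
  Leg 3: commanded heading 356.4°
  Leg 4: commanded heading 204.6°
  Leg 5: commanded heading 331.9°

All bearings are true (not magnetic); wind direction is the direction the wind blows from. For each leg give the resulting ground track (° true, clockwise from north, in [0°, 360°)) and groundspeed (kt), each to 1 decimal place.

Leg 1: heading 327.2°; drift -11.2° → track 316.0°, groundspeed 103.1 kt
Leg 2: heading 269.0°; drift -7.8° → track 261.2°, groundspeed 122.6 kt
Leg 3: heading 356.4°; drift -8.6° → track 347.8°, groundspeed 93.3 kt
Leg 4: heading 204.6°; drift +2.1° → track 206.7°, groundspeed 129.1 kt
Leg 5: heading 331.9°; drift -11.0° → track 320.9°, groundspeed 101.4 kt

Leg 1: track=316.0°, groundspeed=103.1 kt
Leg 2: track=261.2°, groundspeed=122.6 kt
Leg 3: track=347.8°, groundspeed=93.3 kt
Leg 4: track=206.7°, groundspeed=129.1 kt
Leg 5: track=320.9°, groundspeed=101.4 kt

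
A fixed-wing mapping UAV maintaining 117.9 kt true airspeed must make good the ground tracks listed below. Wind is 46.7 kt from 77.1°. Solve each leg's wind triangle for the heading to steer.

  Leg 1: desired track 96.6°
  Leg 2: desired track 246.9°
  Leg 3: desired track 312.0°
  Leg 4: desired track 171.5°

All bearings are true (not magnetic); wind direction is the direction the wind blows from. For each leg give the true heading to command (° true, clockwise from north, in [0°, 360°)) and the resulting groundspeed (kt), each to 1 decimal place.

Leg 1: heading=89.0°, groundspeed=72.8 kt
Leg 2: heading=242.9°, groundspeed=163.6 kt
Leg 3: heading=330.9°, groundspeed=138.4 kt
Leg 4: heading=148.2°, groundspeed=111.9 kt

Leg 1: desired track 96.6°; wind correction -7.6° → command heading 89.0°, groundspeed 72.8 kt
Leg 2: desired track 246.9°; wind correction -4.0° → command heading 242.9°, groundspeed 163.6 kt
Leg 3: desired track 312.0°; wind correction +18.9° → command heading 330.9°, groundspeed 138.4 kt
Leg 4: desired track 171.5°; wind correction -23.3° → command heading 148.2°, groundspeed 111.9 kt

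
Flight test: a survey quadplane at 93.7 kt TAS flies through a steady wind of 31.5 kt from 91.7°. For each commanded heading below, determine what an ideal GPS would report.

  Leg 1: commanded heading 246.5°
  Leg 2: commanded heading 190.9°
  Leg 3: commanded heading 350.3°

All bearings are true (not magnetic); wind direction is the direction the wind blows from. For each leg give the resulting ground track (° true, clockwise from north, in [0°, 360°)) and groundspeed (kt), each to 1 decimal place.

Leg 1: heading 246.5°; drift +6.3° → track 252.8°, groundspeed 122.9 kt
Leg 2: heading 190.9°; drift +17.5° → track 208.4°, groundspeed 103.5 kt
Leg 3: heading 350.3°; drift -17.2° → track 333.1°, groundspeed 104.6 kt

Leg 1: track=252.8°, groundspeed=122.9 kt
Leg 2: track=208.4°, groundspeed=103.5 kt
Leg 3: track=333.1°, groundspeed=104.6 kt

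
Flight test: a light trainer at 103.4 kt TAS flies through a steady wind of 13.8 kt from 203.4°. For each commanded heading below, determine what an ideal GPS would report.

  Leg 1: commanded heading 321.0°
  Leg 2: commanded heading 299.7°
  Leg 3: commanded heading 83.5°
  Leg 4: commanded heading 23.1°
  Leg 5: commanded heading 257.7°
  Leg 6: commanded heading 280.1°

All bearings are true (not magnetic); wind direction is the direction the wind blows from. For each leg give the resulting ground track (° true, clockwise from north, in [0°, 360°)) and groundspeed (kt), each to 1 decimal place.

Leg 1: track=327.4°, groundspeed=110.5 kt
Leg 2: track=307.1°, groundspeed=105.8 kt
Leg 3: track=77.3°, groundspeed=110.9 kt
Leg 4: track=23.1°, groundspeed=117.2 kt
Leg 5: track=264.4°, groundspeed=96.0 kt
Leg 6: track=287.7°, groundspeed=101.1 kt

Leg 1: heading 321.0°; drift +6.4° → track 327.4°, groundspeed 110.5 kt
Leg 2: heading 299.7°; drift +7.4° → track 307.1°, groundspeed 105.8 kt
Leg 3: heading 83.5°; drift -6.2° → track 77.3°, groundspeed 110.9 kt
Leg 4: heading 23.1°; drift +0.0° → track 23.1°, groundspeed 117.2 kt
Leg 5: heading 257.7°; drift +6.7° → track 264.4°, groundspeed 96.0 kt
Leg 6: heading 280.1°; drift +7.6° → track 287.7°, groundspeed 101.1 kt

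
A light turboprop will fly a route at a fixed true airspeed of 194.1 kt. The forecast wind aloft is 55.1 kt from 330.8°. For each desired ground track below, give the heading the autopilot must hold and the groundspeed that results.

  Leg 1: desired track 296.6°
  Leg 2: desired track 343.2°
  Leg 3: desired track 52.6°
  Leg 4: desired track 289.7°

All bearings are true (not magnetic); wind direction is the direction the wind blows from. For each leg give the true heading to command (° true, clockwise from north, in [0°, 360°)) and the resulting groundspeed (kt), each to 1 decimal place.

Leg 1: heading=305.8°, groundspeed=146.0 kt
Leg 2: heading=339.7°, groundspeed=139.9 kt
Leg 3: heading=36.3°, groundspeed=178.4 kt
Leg 4: heading=300.5°, groundspeed=149.2 kt

Leg 1: desired track 296.6°; wind correction +9.2° → command heading 305.8°, groundspeed 146.0 kt
Leg 2: desired track 343.2°; wind correction -3.5° → command heading 339.7°, groundspeed 139.9 kt
Leg 3: desired track 52.6°; wind correction -16.3° → command heading 36.3°, groundspeed 178.4 kt
Leg 4: desired track 289.7°; wind correction +10.8° → command heading 300.5°, groundspeed 149.2 kt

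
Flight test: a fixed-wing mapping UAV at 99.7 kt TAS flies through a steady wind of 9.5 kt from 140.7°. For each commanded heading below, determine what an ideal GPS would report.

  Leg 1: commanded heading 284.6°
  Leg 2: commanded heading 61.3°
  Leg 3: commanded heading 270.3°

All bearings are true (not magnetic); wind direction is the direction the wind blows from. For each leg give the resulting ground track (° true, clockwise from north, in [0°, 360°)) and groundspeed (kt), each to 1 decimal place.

Leg 1: track=287.6°, groundspeed=107.5 kt
Leg 2: track=55.9°, groundspeed=98.4 kt
Leg 3: track=274.3°, groundspeed=106.0 kt

Leg 1: heading 284.6°; drift +3.0° → track 287.6°, groundspeed 107.5 kt
Leg 2: heading 61.3°; drift -5.4° → track 55.9°, groundspeed 98.4 kt
Leg 3: heading 270.3°; drift +4.0° → track 274.3°, groundspeed 106.0 kt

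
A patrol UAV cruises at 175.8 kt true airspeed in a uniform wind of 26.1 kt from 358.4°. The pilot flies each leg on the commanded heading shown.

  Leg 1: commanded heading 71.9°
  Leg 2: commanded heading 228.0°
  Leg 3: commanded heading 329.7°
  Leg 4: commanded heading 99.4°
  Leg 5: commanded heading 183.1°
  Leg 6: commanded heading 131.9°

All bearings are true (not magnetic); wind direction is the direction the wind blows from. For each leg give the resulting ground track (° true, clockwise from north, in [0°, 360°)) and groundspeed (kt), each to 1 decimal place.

Leg 1: track=80.4°, groundspeed=170.2 kt
Leg 2: track=222.1°, groundspeed=193.7 kt
Leg 3: track=325.0°, groundspeed=153.4 kt
Leg 4: track=107.5°, groundspeed=182.6 kt
Leg 5: track=182.5°, groundspeed=201.8 kt
Leg 6: track=137.5°, groundspeed=194.7 kt

Leg 1: heading 71.9°; drift +8.5° → track 80.4°, groundspeed 170.2 kt
Leg 2: heading 228.0°; drift -5.9° → track 222.1°, groundspeed 193.7 kt
Leg 3: heading 329.7°; drift -4.7° → track 325.0°, groundspeed 153.4 kt
Leg 4: heading 99.4°; drift +8.1° → track 107.5°, groundspeed 182.6 kt
Leg 5: heading 183.1°; drift -0.6° → track 182.5°, groundspeed 201.8 kt
Leg 6: heading 131.9°; drift +5.6° → track 137.5°, groundspeed 194.7 kt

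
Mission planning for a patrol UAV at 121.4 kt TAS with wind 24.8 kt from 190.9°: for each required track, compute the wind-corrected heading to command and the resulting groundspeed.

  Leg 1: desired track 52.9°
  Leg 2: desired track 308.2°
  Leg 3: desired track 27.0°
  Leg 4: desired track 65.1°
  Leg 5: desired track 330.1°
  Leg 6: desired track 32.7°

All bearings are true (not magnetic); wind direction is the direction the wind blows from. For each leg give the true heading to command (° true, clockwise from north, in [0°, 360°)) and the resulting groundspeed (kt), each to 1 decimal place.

Leg 1: desired track 52.9°; wind correction +7.9° → command heading 60.8°, groundspeed 138.7 kt
Leg 2: desired track 308.2°; wind correction -10.5° → command heading 297.7°, groundspeed 130.8 kt
Leg 3: desired track 27.0°; wind correction +3.2° → command heading 30.2°, groundspeed 145.0 kt
Leg 4: desired track 65.1°; wind correction +9.5° → command heading 74.6°, groundspeed 134.2 kt
Leg 5: desired track 330.1°; wind correction -7.7° → command heading 322.4°, groundspeed 139.1 kt
Leg 6: desired track 32.7°; wind correction +4.4° → command heading 37.1°, groundspeed 144.1 kt

Leg 1: heading=60.8°, groundspeed=138.7 kt
Leg 2: heading=297.7°, groundspeed=130.8 kt
Leg 3: heading=30.2°, groundspeed=145.0 kt
Leg 4: heading=74.6°, groundspeed=134.2 kt
Leg 5: heading=322.4°, groundspeed=139.1 kt
Leg 6: heading=37.1°, groundspeed=144.1 kt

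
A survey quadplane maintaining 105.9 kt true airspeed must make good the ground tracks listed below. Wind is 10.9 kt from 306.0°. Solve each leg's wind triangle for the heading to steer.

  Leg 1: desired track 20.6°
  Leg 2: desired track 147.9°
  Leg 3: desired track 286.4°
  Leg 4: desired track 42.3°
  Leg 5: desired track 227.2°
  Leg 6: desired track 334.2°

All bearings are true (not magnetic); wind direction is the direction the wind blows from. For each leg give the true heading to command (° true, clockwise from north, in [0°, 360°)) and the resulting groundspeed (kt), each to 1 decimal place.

Leg 1: desired track 20.6°; wind correction -5.7° → command heading 14.9°, groundspeed 102.5 kt
Leg 2: desired track 147.9°; wind correction +2.2° → command heading 150.1°, groundspeed 115.9 kt
Leg 3: desired track 286.4°; wind correction +2.0° → command heading 288.4°, groundspeed 95.6 kt
Leg 4: desired track 42.3°; wind correction -5.9° → command heading 36.4°, groundspeed 106.5 kt
Leg 5: desired track 227.2°; wind correction +5.8° → command heading 233.0°, groundspeed 103.2 kt
Leg 6: desired track 334.2°; wind correction -2.8° → command heading 331.4°, groundspeed 96.2 kt

Leg 1: heading=14.9°, groundspeed=102.5 kt
Leg 2: heading=150.1°, groundspeed=115.9 kt
Leg 3: heading=288.4°, groundspeed=95.6 kt
Leg 4: heading=36.4°, groundspeed=106.5 kt
Leg 5: heading=233.0°, groundspeed=103.2 kt
Leg 6: heading=331.4°, groundspeed=96.2 kt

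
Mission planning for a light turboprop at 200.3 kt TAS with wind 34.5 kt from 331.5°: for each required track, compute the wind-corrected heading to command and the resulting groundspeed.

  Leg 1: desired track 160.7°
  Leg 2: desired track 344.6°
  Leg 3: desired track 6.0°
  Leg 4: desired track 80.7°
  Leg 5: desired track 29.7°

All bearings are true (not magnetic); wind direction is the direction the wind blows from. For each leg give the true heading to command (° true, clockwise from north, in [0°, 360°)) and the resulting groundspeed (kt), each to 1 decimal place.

Leg 1: heading=162.3°, groundspeed=234.3 kt
Leg 2: heading=342.4°, groundspeed=166.5 kt
Leg 3: heading=0.4°, groundspeed=170.9 kt
Leg 4: heading=71.3°, groundspeed=209.0 kt
Leg 5: heading=21.3°, groundspeed=180.0 kt

Leg 1: desired track 160.7°; wind correction +1.6° → command heading 162.3°, groundspeed 234.3 kt
Leg 2: desired track 344.6°; wind correction -2.2° → command heading 342.4°, groundspeed 166.5 kt
Leg 3: desired track 6.0°; wind correction -5.6° → command heading 0.4°, groundspeed 170.9 kt
Leg 4: desired track 80.7°; wind correction -9.4° → command heading 71.3°, groundspeed 209.0 kt
Leg 5: desired track 29.7°; wind correction -8.4° → command heading 21.3°, groundspeed 180.0 kt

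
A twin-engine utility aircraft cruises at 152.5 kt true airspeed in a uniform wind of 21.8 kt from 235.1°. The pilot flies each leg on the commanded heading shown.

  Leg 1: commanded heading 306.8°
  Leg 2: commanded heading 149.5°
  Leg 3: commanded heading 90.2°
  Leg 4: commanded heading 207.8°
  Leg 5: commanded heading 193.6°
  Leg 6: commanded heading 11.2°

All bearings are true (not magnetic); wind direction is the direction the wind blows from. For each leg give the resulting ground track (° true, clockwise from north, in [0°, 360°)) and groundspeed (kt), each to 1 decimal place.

Leg 1: heading 306.8°; drift +8.1° → track 314.9°, groundspeed 147.1 kt
Leg 2: heading 149.5°; drift -8.2° → track 141.3°, groundspeed 152.4 kt
Leg 3: heading 90.2°; drift -4.2° → track 86.0°, groundspeed 170.8 kt
Leg 4: heading 207.8°; drift -4.3° → track 203.5°, groundspeed 133.5 kt
Leg 5: heading 193.6°; drift -6.1° → track 187.5°, groundspeed 136.9 kt
Leg 6: heading 11.2°; drift +5.1° → track 16.3°, groundspeed 168.9 kt

Leg 1: track=314.9°, groundspeed=147.1 kt
Leg 2: track=141.3°, groundspeed=152.4 kt
Leg 3: track=86.0°, groundspeed=170.8 kt
Leg 4: track=203.5°, groundspeed=133.5 kt
Leg 5: track=187.5°, groundspeed=136.9 kt
Leg 6: track=16.3°, groundspeed=168.9 kt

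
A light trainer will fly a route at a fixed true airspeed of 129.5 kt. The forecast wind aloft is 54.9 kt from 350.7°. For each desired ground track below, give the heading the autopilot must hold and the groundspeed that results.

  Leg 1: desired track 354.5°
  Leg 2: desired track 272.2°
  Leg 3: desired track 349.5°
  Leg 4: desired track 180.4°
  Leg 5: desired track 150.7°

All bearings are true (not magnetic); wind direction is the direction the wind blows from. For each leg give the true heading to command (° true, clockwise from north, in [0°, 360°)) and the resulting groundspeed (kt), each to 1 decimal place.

Leg 1: desired track 354.5°; wind correction -1.6° → command heading 352.9°, groundspeed 74.7 kt
Leg 2: desired track 272.2°; wind correction +24.5° → command heading 296.7°, groundspeed 106.9 kt
Leg 3: desired track 349.5°; wind correction +0.5° → command heading 350.0°, groundspeed 74.6 kt
Leg 4: desired track 180.4°; wind correction +4.1° → command heading 184.5°, groundspeed 183.3 kt
Leg 5: desired track 150.7°; wind correction -8.3° → command heading 142.4°, groundspeed 179.7 kt

Leg 1: heading=352.9°, groundspeed=74.7 kt
Leg 2: heading=296.7°, groundspeed=106.9 kt
Leg 3: heading=350.0°, groundspeed=74.6 kt
Leg 4: heading=184.5°, groundspeed=183.3 kt
Leg 5: heading=142.4°, groundspeed=179.7 kt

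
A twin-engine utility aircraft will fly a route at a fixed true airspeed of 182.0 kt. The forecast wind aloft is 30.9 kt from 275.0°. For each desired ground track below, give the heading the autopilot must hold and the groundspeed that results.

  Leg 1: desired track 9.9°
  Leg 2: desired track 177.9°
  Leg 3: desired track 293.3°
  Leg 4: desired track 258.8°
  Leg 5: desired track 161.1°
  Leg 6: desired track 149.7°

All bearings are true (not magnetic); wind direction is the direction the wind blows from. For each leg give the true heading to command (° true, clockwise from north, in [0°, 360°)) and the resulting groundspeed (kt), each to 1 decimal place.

Leg 1: heading=0.2°, groundspeed=182.0 kt
Leg 2: heading=187.6°, groundspeed=183.2 kt
Leg 3: heading=290.2°, groundspeed=152.4 kt
Leg 4: heading=261.5°, groundspeed=152.1 kt
Leg 5: heading=170.0°, groundspeed=192.3 kt
Leg 6: heading=157.7°, groundspeed=198.1 kt

Leg 1: desired track 9.9°; wind correction -9.7° → command heading 0.2°, groundspeed 182.0 kt
Leg 2: desired track 177.9°; wind correction +9.7° → command heading 187.6°, groundspeed 183.2 kt
Leg 3: desired track 293.3°; wind correction -3.1° → command heading 290.2°, groundspeed 152.4 kt
Leg 4: desired track 258.8°; wind correction +2.7° → command heading 261.5°, groundspeed 152.1 kt
Leg 5: desired track 161.1°; wind correction +8.9° → command heading 170.0°, groundspeed 192.3 kt
Leg 6: desired track 149.7°; wind correction +8.0° → command heading 157.7°, groundspeed 198.1 kt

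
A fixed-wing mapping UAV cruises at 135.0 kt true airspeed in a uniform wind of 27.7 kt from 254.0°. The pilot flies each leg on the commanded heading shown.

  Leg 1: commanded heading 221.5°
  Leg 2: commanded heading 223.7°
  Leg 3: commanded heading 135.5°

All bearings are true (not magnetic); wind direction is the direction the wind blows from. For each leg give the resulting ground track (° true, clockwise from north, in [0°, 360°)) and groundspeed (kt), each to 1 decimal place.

Leg 1: heading 221.5°; drift -7.6° → track 213.9°, groundspeed 112.6 kt
Leg 2: heading 223.7°; drift -7.2° → track 216.5°, groundspeed 112.0 kt
Leg 3: heading 135.5°; drift -9.3° → track 126.2°, groundspeed 150.2 kt

Leg 1: track=213.9°, groundspeed=112.6 kt
Leg 2: track=216.5°, groundspeed=112.0 kt
Leg 3: track=126.2°, groundspeed=150.2 kt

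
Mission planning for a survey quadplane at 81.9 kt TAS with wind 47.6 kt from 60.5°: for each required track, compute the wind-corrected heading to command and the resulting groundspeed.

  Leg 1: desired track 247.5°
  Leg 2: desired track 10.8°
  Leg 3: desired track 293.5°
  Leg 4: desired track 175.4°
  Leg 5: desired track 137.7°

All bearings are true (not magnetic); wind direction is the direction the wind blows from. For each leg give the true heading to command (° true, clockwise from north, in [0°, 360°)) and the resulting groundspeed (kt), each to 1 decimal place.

Leg 1: desired track 247.5°; wind correction +4.1° → command heading 251.6°, groundspeed 128.9 kt
Leg 2: desired track 10.8°; wind correction +26.3° → command heading 37.1°, groundspeed 42.6 kt
Leg 3: desired track 293.5°; wind correction +27.7° → command heading 321.2°, groundspeed 101.2 kt
Leg 4: desired track 175.4°; wind correction -31.8° → command heading 143.6°, groundspeed 89.6 kt
Leg 5: desired track 137.7°; wind correction -34.5° → command heading 103.2°, groundspeed 56.9 kt

Leg 1: heading=251.6°, groundspeed=128.9 kt
Leg 2: heading=37.1°, groundspeed=42.6 kt
Leg 3: heading=321.2°, groundspeed=101.2 kt
Leg 4: heading=143.6°, groundspeed=89.6 kt
Leg 5: heading=103.2°, groundspeed=56.9 kt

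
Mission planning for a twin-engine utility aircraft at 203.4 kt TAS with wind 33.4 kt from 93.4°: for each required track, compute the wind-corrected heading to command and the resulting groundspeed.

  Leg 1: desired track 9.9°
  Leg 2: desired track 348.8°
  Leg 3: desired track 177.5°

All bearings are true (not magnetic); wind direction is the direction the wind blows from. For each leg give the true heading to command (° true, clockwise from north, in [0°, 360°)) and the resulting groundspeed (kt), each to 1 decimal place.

Leg 1: desired track 9.9°; wind correction +9.4° → command heading 19.3°, groundspeed 196.9 kt
Leg 2: desired track 348.8°; wind correction +9.1° → command heading 357.9°, groundspeed 209.2 kt
Leg 3: desired track 177.5°; wind correction -9.4° → command heading 168.1°, groundspeed 197.2 kt

Leg 1: heading=19.3°, groundspeed=196.9 kt
Leg 2: heading=357.9°, groundspeed=209.2 kt
Leg 3: heading=168.1°, groundspeed=197.2 kt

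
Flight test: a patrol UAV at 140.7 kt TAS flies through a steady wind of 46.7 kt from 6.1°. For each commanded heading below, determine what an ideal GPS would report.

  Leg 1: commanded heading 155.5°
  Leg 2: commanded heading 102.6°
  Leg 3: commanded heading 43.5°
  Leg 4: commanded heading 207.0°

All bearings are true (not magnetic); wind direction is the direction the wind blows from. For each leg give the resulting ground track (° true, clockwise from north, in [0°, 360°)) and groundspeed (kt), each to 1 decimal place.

Leg 1: heading 155.5°; drift +7.5° → track 163.0°, groundspeed 182.5 kt
Leg 2: heading 102.6°; drift +17.6° → track 120.2°, groundspeed 153.2 kt
Leg 3: heading 43.5°; drift +15.3° → track 58.8°, groundspeed 107.4 kt
Leg 4: heading 207.0°; drift -5.2° → track 201.8°, groundspeed 185.1 kt

Leg 1: track=163.0°, groundspeed=182.5 kt
Leg 2: track=120.2°, groundspeed=153.2 kt
Leg 3: track=58.8°, groundspeed=107.4 kt
Leg 4: track=201.8°, groundspeed=185.1 kt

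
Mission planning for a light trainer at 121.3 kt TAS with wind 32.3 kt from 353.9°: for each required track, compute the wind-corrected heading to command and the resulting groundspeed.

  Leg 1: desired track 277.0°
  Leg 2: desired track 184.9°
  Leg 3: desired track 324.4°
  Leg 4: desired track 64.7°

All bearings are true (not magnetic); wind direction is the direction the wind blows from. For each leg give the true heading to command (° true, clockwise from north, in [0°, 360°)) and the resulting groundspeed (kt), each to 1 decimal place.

Leg 1: heading=292.0°, groundspeed=109.8 kt
Leg 2: heading=187.8°, groundspeed=152.8 kt
Leg 3: heading=331.9°, groundspeed=92.1 kt
Leg 4: heading=50.1°, groundspeed=106.8 kt

Leg 1: desired track 277.0°; wind correction +15.0° → command heading 292.0°, groundspeed 109.8 kt
Leg 2: desired track 184.9°; wind correction +2.9° → command heading 187.8°, groundspeed 152.8 kt
Leg 3: desired track 324.4°; wind correction +7.5° → command heading 331.9°, groundspeed 92.1 kt
Leg 4: desired track 64.7°; wind correction -14.6° → command heading 50.1°, groundspeed 106.8 kt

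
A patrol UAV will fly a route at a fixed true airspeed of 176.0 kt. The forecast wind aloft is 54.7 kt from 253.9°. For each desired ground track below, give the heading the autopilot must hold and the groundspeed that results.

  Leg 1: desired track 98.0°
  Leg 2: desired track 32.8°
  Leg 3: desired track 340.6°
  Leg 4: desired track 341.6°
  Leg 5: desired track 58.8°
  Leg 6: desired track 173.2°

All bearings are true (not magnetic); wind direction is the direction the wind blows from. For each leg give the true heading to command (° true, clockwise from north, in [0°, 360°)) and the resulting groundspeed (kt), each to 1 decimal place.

Leg 1: heading=105.3°, groundspeed=224.5 kt
Leg 2: heading=21.0°, groundspeed=213.5 kt
Leg 3: heading=322.5°, groundspeed=164.2 kt
Leg 4: heading=323.5°, groundspeed=165.1 kt
Leg 5: heading=54.2°, groundspeed=228.2 kt
Leg 6: heading=191.1°, groundspeed=158.7 kt

Leg 1: desired track 98.0°; wind correction +7.3° → command heading 105.3°, groundspeed 224.5 kt
Leg 2: desired track 32.8°; wind correction -11.8° → command heading 21.0°, groundspeed 213.5 kt
Leg 3: desired track 340.6°; wind correction -18.1° → command heading 322.5°, groundspeed 164.2 kt
Leg 4: desired track 341.6°; wind correction -18.1° → command heading 323.5°, groundspeed 165.1 kt
Leg 5: desired track 58.8°; wind correction -4.6° → command heading 54.2°, groundspeed 228.2 kt
Leg 6: desired track 173.2°; wind correction +17.9° → command heading 191.1°, groundspeed 158.7 kt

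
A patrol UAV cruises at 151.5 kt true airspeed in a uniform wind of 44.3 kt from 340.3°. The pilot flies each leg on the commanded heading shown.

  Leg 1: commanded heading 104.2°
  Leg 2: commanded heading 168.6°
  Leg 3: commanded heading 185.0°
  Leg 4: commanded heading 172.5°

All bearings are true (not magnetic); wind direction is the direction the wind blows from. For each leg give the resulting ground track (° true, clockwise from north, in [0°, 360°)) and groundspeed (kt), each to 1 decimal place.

Leg 1: heading 104.2°; drift +11.8° → track 116.0°, groundspeed 180.0 kt
Leg 2: heading 168.6°; drift -1.9° → track 166.7°, groundspeed 195.4 kt
Leg 3: heading 185.0°; drift -5.5° → track 179.5°, groundspeed 192.6 kt
Leg 4: heading 172.5°; drift -2.8° → track 169.7°, groundspeed 195.0 kt

Leg 1: track=116.0°, groundspeed=180.0 kt
Leg 2: track=166.7°, groundspeed=195.4 kt
Leg 3: track=179.5°, groundspeed=192.6 kt
Leg 4: track=169.7°, groundspeed=195.0 kt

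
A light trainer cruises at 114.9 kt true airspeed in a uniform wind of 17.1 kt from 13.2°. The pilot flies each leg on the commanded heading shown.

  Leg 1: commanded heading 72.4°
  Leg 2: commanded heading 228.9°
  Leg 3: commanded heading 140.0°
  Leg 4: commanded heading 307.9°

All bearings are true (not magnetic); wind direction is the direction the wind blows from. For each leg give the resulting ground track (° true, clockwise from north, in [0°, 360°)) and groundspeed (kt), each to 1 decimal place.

Leg 1: track=80.3°, groundspeed=107.2 kt
Leg 2: track=224.5°, groundspeed=129.2 kt
Leg 3: track=146.2°, groundspeed=125.9 kt
Leg 4: track=299.7°, groundspeed=108.9 kt

Leg 1: heading 72.4°; drift +7.9° → track 80.3°, groundspeed 107.2 kt
Leg 2: heading 228.9°; drift -4.4° → track 224.5°, groundspeed 129.2 kt
Leg 3: heading 140.0°; drift +6.2° → track 146.2°, groundspeed 125.9 kt
Leg 4: heading 307.9°; drift -8.2° → track 299.7°, groundspeed 108.9 kt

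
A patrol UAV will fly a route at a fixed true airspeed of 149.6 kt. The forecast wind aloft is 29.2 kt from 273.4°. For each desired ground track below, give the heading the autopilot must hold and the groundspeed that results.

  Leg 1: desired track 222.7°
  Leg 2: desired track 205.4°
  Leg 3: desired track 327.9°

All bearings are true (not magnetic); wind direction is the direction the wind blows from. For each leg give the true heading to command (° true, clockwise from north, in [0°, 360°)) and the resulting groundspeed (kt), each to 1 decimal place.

Leg 1: heading=231.4°, groundspeed=129.4 kt
Leg 2: heading=215.8°, groundspeed=136.2 kt
Leg 3: heading=318.8°, groundspeed=130.7 kt

Leg 1: desired track 222.7°; wind correction +8.7° → command heading 231.4°, groundspeed 129.4 kt
Leg 2: desired track 205.4°; wind correction +10.4° → command heading 215.8°, groundspeed 136.2 kt
Leg 3: desired track 327.9°; wind correction -9.1° → command heading 318.8°, groundspeed 130.7 kt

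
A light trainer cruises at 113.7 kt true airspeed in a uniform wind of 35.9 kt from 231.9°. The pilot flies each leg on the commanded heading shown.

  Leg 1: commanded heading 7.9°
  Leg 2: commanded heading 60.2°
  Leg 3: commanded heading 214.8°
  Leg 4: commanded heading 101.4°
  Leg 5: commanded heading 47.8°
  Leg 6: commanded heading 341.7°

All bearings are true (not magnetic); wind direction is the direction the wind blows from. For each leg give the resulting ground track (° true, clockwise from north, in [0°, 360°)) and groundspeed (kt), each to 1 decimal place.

Leg 1: track=18.0°, groundspeed=141.7 kt
Leg 2: track=58.2°, groundspeed=149.3 kt
Leg 3: track=207.2°, groundspeed=80.1 kt
Leg 4: track=90.1°, groundspeed=139.7 kt
Leg 5: track=48.8°, groundspeed=149.5 kt
Leg 6: track=356.7°, groundspeed=130.3 kt

Leg 1: heading 7.9°; drift +10.1° → track 18.0°, groundspeed 141.7 kt
Leg 2: heading 60.2°; drift -2.0° → track 58.2°, groundspeed 149.3 kt
Leg 3: heading 214.8°; drift -7.6° → track 207.2°, groundspeed 80.1 kt
Leg 4: heading 101.4°; drift -11.3° → track 90.1°, groundspeed 139.7 kt
Leg 5: heading 47.8°; drift +1.0° → track 48.8°, groundspeed 149.5 kt
Leg 6: heading 341.7°; drift +15.0° → track 356.7°, groundspeed 130.3 kt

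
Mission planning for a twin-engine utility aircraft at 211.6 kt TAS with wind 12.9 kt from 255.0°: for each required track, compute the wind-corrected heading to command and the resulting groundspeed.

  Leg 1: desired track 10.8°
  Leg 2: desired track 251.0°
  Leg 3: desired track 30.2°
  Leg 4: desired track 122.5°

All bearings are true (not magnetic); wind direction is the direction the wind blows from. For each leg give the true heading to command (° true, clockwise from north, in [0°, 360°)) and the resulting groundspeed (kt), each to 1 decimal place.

Leg 1: heading=7.7°, groundspeed=216.9 kt
Leg 2: heading=251.2°, groundspeed=198.7 kt
Leg 3: heading=27.7°, groundspeed=220.6 kt
Leg 4: heading=125.1°, groundspeed=220.1 kt

Leg 1: desired track 10.8°; wind correction -3.1° → command heading 7.7°, groundspeed 216.9 kt
Leg 2: desired track 251.0°; wind correction +0.2° → command heading 251.2°, groundspeed 198.7 kt
Leg 3: desired track 30.2°; wind correction -2.5° → command heading 27.7°, groundspeed 220.6 kt
Leg 4: desired track 122.5°; wind correction +2.6° → command heading 125.1°, groundspeed 220.1 kt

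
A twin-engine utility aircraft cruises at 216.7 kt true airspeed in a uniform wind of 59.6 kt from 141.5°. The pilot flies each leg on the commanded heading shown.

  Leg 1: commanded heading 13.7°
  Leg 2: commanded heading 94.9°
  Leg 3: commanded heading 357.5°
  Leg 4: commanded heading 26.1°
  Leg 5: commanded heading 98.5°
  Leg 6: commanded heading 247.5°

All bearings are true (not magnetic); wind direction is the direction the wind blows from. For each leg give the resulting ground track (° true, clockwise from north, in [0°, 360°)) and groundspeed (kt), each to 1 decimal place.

Leg 1: track=3.2°, groundspeed=257.6 kt
Leg 2: track=81.1°, groundspeed=181.0 kt
Leg 3: track=350.0°, groundspeed=267.2 kt
Leg 4: track=13.6°, groundspeed=248.2 kt
Leg 5: track=85.3°, groundspeed=177.8 kt
Leg 6: track=261.3°, groundspeed=240.1 kt

Leg 1: heading 13.7°; drift -10.5° → track 3.2°, groundspeed 257.6 kt
Leg 2: heading 94.9°; drift -13.8° → track 81.1°, groundspeed 181.0 kt
Leg 3: heading 357.5°; drift -7.5° → track 350.0°, groundspeed 267.2 kt
Leg 4: heading 26.1°; drift -12.5° → track 13.6°, groundspeed 248.2 kt
Leg 5: heading 98.5°; drift -13.2° → track 85.3°, groundspeed 177.8 kt
Leg 6: heading 247.5°; drift +13.8° → track 261.3°, groundspeed 240.1 kt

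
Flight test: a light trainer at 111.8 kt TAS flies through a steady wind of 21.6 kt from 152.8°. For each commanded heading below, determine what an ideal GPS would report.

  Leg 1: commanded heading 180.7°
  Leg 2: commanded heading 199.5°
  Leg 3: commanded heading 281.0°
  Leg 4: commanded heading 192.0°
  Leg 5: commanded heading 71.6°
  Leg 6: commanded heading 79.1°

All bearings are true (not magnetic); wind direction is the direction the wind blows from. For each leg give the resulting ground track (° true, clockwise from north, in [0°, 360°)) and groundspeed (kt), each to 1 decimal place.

Leg 1: track=186.9°, groundspeed=93.3 kt
Leg 2: track=208.7°, groundspeed=98.3 kt
Leg 3: track=288.7°, groundspeed=126.3 kt
Leg 4: track=200.2°, groundspeed=96.0 kt
Leg 5: track=60.5°, groundspeed=110.6 kt
Leg 6: track=68.0°, groundspeed=107.8 kt

Leg 1: heading 180.7°; drift +6.2° → track 186.9°, groundspeed 93.3 kt
Leg 2: heading 199.5°; drift +9.2° → track 208.7°, groundspeed 98.3 kt
Leg 3: heading 281.0°; drift +7.7° → track 288.7°, groundspeed 126.3 kt
Leg 4: heading 192.0°; drift +8.2° → track 200.2°, groundspeed 96.0 kt
Leg 5: heading 71.6°; drift -11.1° → track 60.5°, groundspeed 110.6 kt
Leg 6: heading 79.1°; drift -11.1° → track 68.0°, groundspeed 107.8 kt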